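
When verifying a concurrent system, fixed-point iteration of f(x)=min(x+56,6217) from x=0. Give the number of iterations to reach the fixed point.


Step 1: x=0, cap=6217, increment=56
Step 2: x grows by 56 each step until capped at 6217; fixed point is x=6217
Step 3: iterations = ceil(6217/56) = 112

112


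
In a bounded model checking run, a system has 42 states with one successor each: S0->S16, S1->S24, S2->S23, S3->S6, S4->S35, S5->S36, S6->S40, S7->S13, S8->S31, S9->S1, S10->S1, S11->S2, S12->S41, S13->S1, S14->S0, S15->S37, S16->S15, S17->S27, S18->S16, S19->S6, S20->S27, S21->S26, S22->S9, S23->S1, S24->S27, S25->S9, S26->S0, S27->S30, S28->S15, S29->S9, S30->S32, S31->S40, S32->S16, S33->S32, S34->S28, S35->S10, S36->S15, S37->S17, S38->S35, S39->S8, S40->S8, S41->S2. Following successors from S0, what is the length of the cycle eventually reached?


Trace from S0 until a state repeats:
  S0 -> S16 -> S15 -> S37 -> S17 -> S27 -> S30 -> S32 -> S16
S16 first seen at step 1, revisited at step 8.
Cycle length = 8 - 1 = 7

7


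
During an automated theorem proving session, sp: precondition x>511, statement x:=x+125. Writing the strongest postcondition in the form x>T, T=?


Formula: sp(P, x:=E) = exists old_x. (x = E[old_x/x]) AND P[old_x/x] (old_x is the value of x before the assignment; eliminate old_x by solving x = E[old_x/x] for old_x)
Step 1: Precondition P: x>511, i.e. old_x > 511
Step 2: Assignment gives x = old_x + 125, so old_x = x - 125
Step 3: Substitute into P: x - 125 > 511
Step 4: Simplify: x > 511+125 = 636

636


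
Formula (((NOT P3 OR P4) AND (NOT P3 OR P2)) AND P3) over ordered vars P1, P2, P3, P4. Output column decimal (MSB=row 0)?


Formula: (((NOT P3 OR P4) AND (NOT P3 OR P2)) AND P3) over P1, P2, P3, P4 (16 rows)
Evaluate each row (bits = P1,P2,P3,P4, MSB first):
  row 0 [0000]: (((NOT 0 OR 0) AND (NOT 0 OR 0)) AND 0) -> 0
  row 1 [0001]: (((NOT 0 OR 1) AND (NOT 0 OR 0)) AND 0) -> 0
  row 2 [0010]: (((NOT 1 OR 0) AND (NOT 1 OR 0)) AND 1) -> 0
  row 3 [0011]: (((NOT 1 OR 1) AND (NOT 1 OR 0)) AND 1) -> 0
  row 4 [0100]: (((NOT 0 OR 0) AND (NOT 0 OR 1)) AND 0) -> 0
  row 5 [0101]: (((NOT 0 OR 1) AND (NOT 0 OR 1)) AND 0) -> 0
  row 6 [0110]: (((NOT 1 OR 0) AND (NOT 1 OR 1)) AND 1) -> 0
  row 7 [0111]: (((NOT 1 OR 1) AND (NOT 1 OR 1)) AND 1) -> 1
  row 8 [1000]: (((NOT 0 OR 0) AND (NOT 0 OR 0)) AND 0) -> 0
  row 9 [1001]: (((NOT 0 OR 1) AND (NOT 0 OR 0)) AND 0) -> 0
  row 10 [1010]: (((NOT 1 OR 0) AND (NOT 1 OR 0)) AND 1) -> 0
  row 11 [1011]: (((NOT 1 OR 1) AND (NOT 1 OR 0)) AND 1) -> 0
  row 12 [1100]: (((NOT 0 OR 0) AND (NOT 0 OR 1)) AND 0) -> 0
  row 13 [1101]: (((NOT 0 OR 1) AND (NOT 0 OR 1)) AND 0) -> 0
  row 14 [1110]: (((NOT 1 OR 0) AND (NOT 1 OR 1)) AND 1) -> 0
  row 15 [1111]: (((NOT 1 OR 1) AND (NOT 1 OR 1)) AND 1) -> 1
Full result column, 4 rows per line (P1,P2 fixed per line; P3,P4 runs 00..11 left to right):
  rows 0-3 [P1,P2=00]: 0000  = hex 0
  rows 4-7 [P1,P2=01]: 0001  = hex 1
  rows 8-11 [P1,P2=10]: 0000  = hex 0
  rows 12-15 [P1,P2=11]: 0001  = hex 1
Output column (row 0 .. row 15) = 0000000100000001
Output column grouped in 4s = 0000 0001 0000 0001 = 0x0101
Convert to decimal digit by digit (value = value*16 + digit):
  0 -> 0
  0*16 + 1 = 1
  1*16 + 0 = 16
  16*16 + 1 = 257
Decimal = 257

257


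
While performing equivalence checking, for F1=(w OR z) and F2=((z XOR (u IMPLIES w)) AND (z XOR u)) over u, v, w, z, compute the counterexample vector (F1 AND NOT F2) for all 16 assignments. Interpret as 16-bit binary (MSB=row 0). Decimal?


F1 = (w OR z)
F2 = ((z XOR (u IMPLIES w)) AND (z XOR u))
Counterexample to F1=>F2 is where F1=1 and F2=0.
Evaluate each row (bits = u,v,w,z, MSB first):
  row 0 [0000]: F1=0 F2=0 -> F1&~F2 -> 0
  row 1 [0001]: F1=1 F2=0 -> F1&~F2 -> 1
  row 2 [0010]: F1=1 F2=0 -> F1&~F2 -> 1
  row 3 [0011]: F1=1 F2=0 -> F1&~F2 -> 1
  row 4 [0100]: F1=0 F2=0 -> F1&~F2 -> 0
  row 5 [0101]: F1=1 F2=0 -> F1&~F2 -> 1
  row 6 [0110]: F1=1 F2=0 -> F1&~F2 -> 1
  row 7 [0111]: F1=1 F2=0 -> F1&~F2 -> 1
  row 8 [1000]: F1=0 F2=0 -> F1&~F2 -> 0
  row 9 [1001]: F1=1 F2=0 -> F1&~F2 -> 1
  row 10 [1010]: F1=1 F2=1 -> F1&~F2 -> 0
  row 11 [1011]: F1=1 F2=0 -> F1&~F2 -> 1
  row 12 [1100]: F1=0 F2=0 -> F1&~F2 -> 0
  row 13 [1101]: F1=1 F2=0 -> F1&~F2 -> 1
  row 14 [1110]: F1=1 F2=1 -> F1&~F2 -> 0
  row 15 [1111]: F1=1 F2=0 -> F1&~F2 -> 1
Full result column, 4 rows per line (u,v fixed per line; w,z runs 00..11 left to right):
  rows 0-3 [u,v=00]: 0111  = hex 7
  rows 4-7 [u,v=01]: 0111  = hex 7
  rows 8-11 [u,v=10]: 0101  = hex 5
  rows 12-15 [u,v=11]: 0101  = hex 5
Counterexample vector (row 0 .. row 15) = 0111011101010101
Output column grouped in 4s = 0111 0111 0101 0101 = 0x7755
Convert to decimal digit by digit (value = value*16 + digit):
  7 -> 7
  7*16 + 7 = 119
  119*16 + 5 = 1909
  1909*16 + 5 = 30549
Decimal = 30549

30549


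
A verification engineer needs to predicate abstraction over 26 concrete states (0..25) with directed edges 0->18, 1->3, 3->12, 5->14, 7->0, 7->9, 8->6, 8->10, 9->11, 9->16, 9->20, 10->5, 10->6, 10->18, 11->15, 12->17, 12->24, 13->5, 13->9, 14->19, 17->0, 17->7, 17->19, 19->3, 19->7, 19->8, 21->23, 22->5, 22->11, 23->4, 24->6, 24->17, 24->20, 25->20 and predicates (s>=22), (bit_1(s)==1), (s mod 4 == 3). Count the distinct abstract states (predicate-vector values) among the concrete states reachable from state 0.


BFS from 0:
Concrete reachable: {0, 18}
Abstract via predicates (s>=22), (bit_1(s)==1), (s mod 4 == 3):
  (0,0,0) <- {0}
  (0,1,0) <- {18}
Distinct abstract states = 2

2


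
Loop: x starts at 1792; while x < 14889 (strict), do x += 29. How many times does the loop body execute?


Step 1: x goes from 1792 toward 14889 by 29; the body runs while x<14889, so iterations = ceil((bound-start)/step)
Step 2: Distance=13097
Step 3: ceil(13097/29)=452

452


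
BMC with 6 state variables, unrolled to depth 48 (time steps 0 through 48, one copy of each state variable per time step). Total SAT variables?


BMC unrolls to depth k, creating one copy of each state var for steps 0..k.
Step count = 48 + 1 = 49 (steps 0 through 48)
Vars per step = 6
Total = 6 * 49 = 294

294


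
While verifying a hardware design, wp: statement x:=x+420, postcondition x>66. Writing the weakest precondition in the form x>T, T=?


Formula: wp(x:=E, P) = P[E/x] (substitute E for x in postcondition)
Step 1: Postcondition: x>66
Step 2: Substitute x+420 for x: x+420>66
Step 3: Solve for x: x > 66-420 = -354

-354


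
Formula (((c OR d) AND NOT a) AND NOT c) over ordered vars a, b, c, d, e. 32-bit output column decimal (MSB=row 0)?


Formula: (((c OR d) AND NOT a) AND NOT c) over a, b, c, d, e (32 rows)
Evaluate each row (bits = a,b,c,d,e, MSB first):
  row 0 [00000]: (((0 OR 0) AND NOT 0) AND NOT 0) -> 0
  row 1 [00001]: (((0 OR 0) AND NOT 0) AND NOT 0) -> 0
  row 2 [00010]: (((0 OR 1) AND NOT 0) AND NOT 0) -> 1
  row 3 [00011]: (((0 OR 1) AND NOT 0) AND NOT 0) -> 1
  row 4 [00100]: (((1 OR 0) AND NOT 0) AND NOT 1) -> 0
  row 5 [00101]: (((1 OR 0) AND NOT 0) AND NOT 1) -> 0
  row 6 [00110]: (((1 OR 1) AND NOT 0) AND NOT 1) -> 0
  row 7 [00111]: (((1 OR 1) AND NOT 0) AND NOT 1) -> 0
  row 8 [01000]: (((0 OR 0) AND NOT 0) AND NOT 0) -> 0
  row 9 [01001]: (((0 OR 0) AND NOT 0) AND NOT 0) -> 0
  row 10 [01010]: (((0 OR 1) AND NOT 0) AND NOT 0) -> 1
  row 11 [01011]: (((0 OR 1) AND NOT 0) AND NOT 0) -> 1
  row 12 [01100]: (((1 OR 0) AND NOT 0) AND NOT 1) -> 0
  row 13 [01101]: (((1 OR 0) AND NOT 0) AND NOT 1) -> 0
  row 14 [01110]: (((1 OR 1) AND NOT 0) AND NOT 1) -> 0
  row 15 [01111]: (((1 OR 1) AND NOT 0) AND NOT 1) -> 0
  row 16 [10000]: (((0 OR 0) AND NOT 1) AND NOT 0) -> 0
  row 17 [10001]: (((0 OR 0) AND NOT 1) AND NOT 0) -> 0
  row 18 [10010]: (((0 OR 1) AND NOT 1) AND NOT 0) -> 0
  row 19 [10011]: (((0 OR 1) AND NOT 1) AND NOT 0) -> 0
  row 20 [10100]: (((1 OR 0) AND NOT 1) AND NOT 1) -> 0
  row 21 [10101]: (((1 OR 0) AND NOT 1) AND NOT 1) -> 0
  row 22 [10110]: (((1 OR 1) AND NOT 1) AND NOT 1) -> 0
  row 23 [10111]: (((1 OR 1) AND NOT 1) AND NOT 1) -> 0
  row 24 [11000]: (((0 OR 0) AND NOT 1) AND NOT 0) -> 0
  row 25 [11001]: (((0 OR 0) AND NOT 1) AND NOT 0) -> 0
  row 26 [11010]: (((0 OR 1) AND NOT 1) AND NOT 0) -> 0
  row 27 [11011]: (((0 OR 1) AND NOT 1) AND NOT 0) -> 0
  row 28 [11100]: (((1 OR 0) AND NOT 1) AND NOT 1) -> 0
  row 29 [11101]: (((1 OR 0) AND NOT 1) AND NOT 1) -> 0
  row 30 [11110]: (((1 OR 1) AND NOT 1) AND NOT 1) -> 0
  row 31 [11111]: (((1 OR 1) AND NOT 1) AND NOT 1) -> 0
Full result column, 4 rows per line (a,b,c fixed per line; d,e runs 00..11 left to right):
  rows 0-3 [a,b,c=000]: 0011  = hex 3
  rows 4-7 [a,b,c=001]: 0000  = hex 0
  rows 8-11 [a,b,c=010]: 0011  = hex 3
  rows 12-15 [a,b,c=011]: 0000  = hex 0
  rows 16-19 [a,b,c=100]: 0000  = hex 0
  rows 20-23 [a,b,c=101]: 0000  = hex 0
  rows 24-27 [a,b,c=110]: 0000  = hex 0
  rows 28-31 [a,b,c=111]: 0000  = hex 0
Output column (row 0 .. row 31) = 00110000001100000000000000000000
Output column grouped in 4s = 0011 0000 0011 0000 0000 0000 0000 0000 = 0x30300000
Convert to decimal digit by digit (value = value*16 + digit):
  3 -> 3
  3*16 + 0 = 48
  48*16 + 3 = 771
  771*16 + 0 = 12336
  12336*16 + 0 = 197376
  197376*16 + 0 = 3158016
  3158016*16 + 0 = 50528256
  50528256*16 + 0 = 808452096
Decimal = 808452096

808452096


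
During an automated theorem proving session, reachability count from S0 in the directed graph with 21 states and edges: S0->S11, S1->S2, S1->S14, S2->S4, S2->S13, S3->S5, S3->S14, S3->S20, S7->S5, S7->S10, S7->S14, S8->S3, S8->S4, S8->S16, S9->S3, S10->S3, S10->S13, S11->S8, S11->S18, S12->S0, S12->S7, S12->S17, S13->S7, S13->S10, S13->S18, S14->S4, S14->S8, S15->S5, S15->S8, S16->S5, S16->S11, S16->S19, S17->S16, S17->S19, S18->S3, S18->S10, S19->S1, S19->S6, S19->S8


BFS from S0:
  layer 0: {S0}
  layer 1: {S11}
  layer 2: {S8, S18}
  layer 3: {S3, S4, S10, S16}
  layer 4: {S5, S13, S14, S19, S20}
  layer 5: {S1, S6, S7}
  layer 6: {S2}
Reachable set: {S0, S1, S2, S3, S4, S5, S6, S7, S8, S10, S11, S13, S14, S16, S18, S19, S20}
Count = 17

17


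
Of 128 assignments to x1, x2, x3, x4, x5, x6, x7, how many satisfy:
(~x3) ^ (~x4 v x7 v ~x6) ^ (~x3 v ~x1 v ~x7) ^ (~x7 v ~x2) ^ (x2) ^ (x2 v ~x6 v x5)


CNF with 6 clauses over 7 vars (128 assignments).
An assignment satisfies CNF iff every clause has >=1 true literal.
Check each row (bits = x1,x2,x3,x4,x5,x6,x7; clause T/F shown):
  row 0 [0000000]: clauses=TTTTFT -> 0
  row 1 [0000001]: clauses=TTTTFT -> 0
  row 2 [0000010]: clauses=TTTTFF -> 0
  row 3 [0000011]: clauses=TTTTFF -> 0
  row 4 [0000100]: clauses=TTTTFT -> 0
  (every remaining row is evaluated the same way; all 128 results are listed next)
Full result column, 8 rows per line (x1,x2,x3,x4 fixed per line; x5,x6,x7 runs 000..111 left to right):
  rows 0-7 [x1,x2,x3,x4=0000]: 00000000  (ones: 0)
  rows 8-15 [x1,x2,x3,x4=0001]: 00000000  (ones: 0)
  rows 16-23 [x1,x2,x3,x4=0010]: 00000000  (ones: 0)
  rows 24-31 [x1,x2,x3,x4=0011]: 00000000  (ones: 0)
  rows 32-39 [x1,x2,x3,x4=0100]: 10101010  (ones: 4)
  rows 40-47 [x1,x2,x3,x4=0101]: 10001000  (ones: 2)
  rows 48-55 [x1,x2,x3,x4=0110]: 00000000  (ones: 0)
  rows 56-63 [x1,x2,x3,x4=0111]: 00000000  (ones: 0)
  rows 64-71 [x1,x2,x3,x4=1000]: 00000000  (ones: 0)
  rows 72-79 [x1,x2,x3,x4=1001]: 00000000  (ones: 0)
  rows 80-87 [x1,x2,x3,x4=1010]: 00000000  (ones: 0)
  rows 88-95 [x1,x2,x3,x4=1011]: 00000000  (ones: 0)
  rows 96-103 [x1,x2,x3,x4=1100]: 10101010  (ones: 4)
  rows 104-111 [x1,x2,x3,x4=1101]: 10001000  (ones: 2)
  rows 112-119 [x1,x2,x3,x4=1110]: 00000000  (ones: 0)
  rows 120-127 [x1,x2,x3,x4=1111]: 00000000  (ones: 0)
Satisfying assignments = 0+0+0+0+4+2+0+0+0+0+0+0+4+2+0+0 = 12

12


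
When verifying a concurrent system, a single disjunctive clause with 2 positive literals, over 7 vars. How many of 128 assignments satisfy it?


Step 1: Total=2^7=128
Step 2: Unsat when all 2 false: 2^5=32
Step 3: Sat=128-32=96

96


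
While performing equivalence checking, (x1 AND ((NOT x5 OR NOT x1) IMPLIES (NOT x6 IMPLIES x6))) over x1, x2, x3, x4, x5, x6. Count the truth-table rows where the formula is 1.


Formula: (x1 AND ((NOT x5 OR NOT x1) IMPLIES (NOT x6 IMPLIES x6))) over 6 vars (64 rows)
Evaluate each row (x1, x2, x3, x4, x5, x6 as bits, MSB first):
  row 0 [000000]: (0 AND ((NOT 0 OR NOT 0) IMPLIES (NOT 0 IMPLIES 0))) -> 0
  row 1 [000001]: (0 AND ((NOT 0 OR NOT 0) IMPLIES (NOT 1 IMPLIES 1))) -> 0
  row 2 [000010]: (0 AND ((NOT 1 OR NOT 0) IMPLIES (NOT 0 IMPLIES 0))) -> 0
  row 3 [000011]: (0 AND ((NOT 1 OR NOT 0) IMPLIES (NOT 1 IMPLIES 1))) -> 0
  row 4 [000100]: (0 AND ((NOT 0 OR NOT 0) IMPLIES (NOT 0 IMPLIES 0))) -> 0
  (every remaining row is evaluated the same way; all 64 results are listed next)
Full result column, 8 rows per line (x1,x2,x3 fixed per line; x4,x5,x6 runs 000..111 left to right):
  rows 0-7 [x1,x2,x3=000]: 00000000  (ones: 0)
  rows 8-15 [x1,x2,x3=001]: 00000000  (ones: 0)
  rows 16-23 [x1,x2,x3=010]: 00000000  (ones: 0)
  rows 24-31 [x1,x2,x3=011]: 00000000  (ones: 0)
  rows 32-39 [x1,x2,x3=100]: 01110111  (ones: 6)
  rows 40-47 [x1,x2,x3=101]: 01110111  (ones: 6)
  rows 48-55 [x1,x2,x3=110]: 01110111  (ones: 6)
  rows 56-63 [x1,x2,x3=111]: 01110111  (ones: 6)
Count of 1-rows = 0+0+0+0+6+6+6+6 = 24

24


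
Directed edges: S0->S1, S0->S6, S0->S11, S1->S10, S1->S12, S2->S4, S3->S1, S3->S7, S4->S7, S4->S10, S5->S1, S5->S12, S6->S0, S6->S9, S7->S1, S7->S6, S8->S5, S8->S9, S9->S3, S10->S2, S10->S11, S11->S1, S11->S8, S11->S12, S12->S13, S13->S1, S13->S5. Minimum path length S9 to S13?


BFS layer-by-layer from S9:
  dist 0: {S9}
  dist 1: {S3}
  dist 2: {S1, S7}
  dist 3: {S6, S10, S12}
  dist 4: {S0, S2, S11, S13}
  -> S13 reached at distance 4
Shortest path length = 4

4


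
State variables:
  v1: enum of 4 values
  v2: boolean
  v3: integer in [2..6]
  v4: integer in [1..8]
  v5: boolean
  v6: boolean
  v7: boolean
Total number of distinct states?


State space = product of domain sizes of all variables.
Domain sizes:
  v1 (enum of 4 values): 4
  v2 (boolean): 2
  v3 (integer in [2..6]): 5
  v4 (integer in [1..8]): 8
  v5 (boolean): 2
  v6 (boolean): 2
  v7 (boolean): 2
Product = 4 * 2 * 5 * 8 * 2 * 2 * 2 = 2560

2560


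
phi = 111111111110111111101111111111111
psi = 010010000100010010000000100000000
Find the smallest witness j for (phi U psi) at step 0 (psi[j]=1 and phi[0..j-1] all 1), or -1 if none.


(phi U psi) at 0: need smallest j with psi[j]=1 and phi[i]=1 for all i in [0,j).
Scan from step 0:
  step 0: phi=1, psi=0 -> continue
  step 1: psi=1 and phi held for [0,1) -> witness found
Witness step = 1

1


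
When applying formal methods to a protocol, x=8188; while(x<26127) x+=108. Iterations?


Step 1: x goes from 8188 toward 26127 by 108; the body runs while x<26127, so iterations = ceil((bound-start)/step)
Step 2: Distance=17939
Step 3: ceil(17939/108)=167

167


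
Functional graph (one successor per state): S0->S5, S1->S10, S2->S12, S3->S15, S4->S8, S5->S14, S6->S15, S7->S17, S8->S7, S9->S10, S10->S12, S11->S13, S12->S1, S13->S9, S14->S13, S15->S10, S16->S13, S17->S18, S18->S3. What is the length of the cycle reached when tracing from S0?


Trace from S0 until a state repeats:
  S0 -> S5 -> S14 -> S13 -> S9 -> S10 -> S12 -> S1 -> S10
S10 first seen at step 5, revisited at step 8.
Cycle length = 8 - 5 = 3

3


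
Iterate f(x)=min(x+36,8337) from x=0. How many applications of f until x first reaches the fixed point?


Step 1: x=0, cap=8337, increment=36
Step 2: x grows by 36 each step until capped at 8337; fixed point is x=8337
Step 3: iterations = ceil(8337/36) = 232

232


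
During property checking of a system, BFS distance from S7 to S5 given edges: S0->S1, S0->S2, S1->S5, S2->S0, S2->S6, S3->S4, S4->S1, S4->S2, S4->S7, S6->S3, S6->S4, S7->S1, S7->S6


BFS layer-by-layer from S7:
  dist 0: {S7}
  dist 1: {S1, S6}
  dist 2: {S3, S4, S5}
  -> S5 reached at distance 2
Shortest path length = 2

2


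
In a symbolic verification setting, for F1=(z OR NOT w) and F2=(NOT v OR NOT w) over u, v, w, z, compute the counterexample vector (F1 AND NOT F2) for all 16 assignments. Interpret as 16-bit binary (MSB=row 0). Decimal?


F1 = (z OR NOT w)
F2 = (NOT v OR NOT w)
Counterexample to F1=>F2 is where F1=1 and F2=0.
Evaluate each row (bits = u,v,w,z, MSB first):
  row 0 [0000]: F1=1 F2=1 -> F1&~F2 -> 0
  row 1 [0001]: F1=1 F2=1 -> F1&~F2 -> 0
  row 2 [0010]: F1=0 F2=1 -> F1&~F2 -> 0
  row 3 [0011]: F1=1 F2=1 -> F1&~F2 -> 0
  row 4 [0100]: F1=1 F2=1 -> F1&~F2 -> 0
  row 5 [0101]: F1=1 F2=1 -> F1&~F2 -> 0
  row 6 [0110]: F1=0 F2=0 -> F1&~F2 -> 0
  row 7 [0111]: F1=1 F2=0 -> F1&~F2 -> 1
  row 8 [1000]: F1=1 F2=1 -> F1&~F2 -> 0
  row 9 [1001]: F1=1 F2=1 -> F1&~F2 -> 0
  row 10 [1010]: F1=0 F2=1 -> F1&~F2 -> 0
  row 11 [1011]: F1=1 F2=1 -> F1&~F2 -> 0
  row 12 [1100]: F1=1 F2=1 -> F1&~F2 -> 0
  row 13 [1101]: F1=1 F2=1 -> F1&~F2 -> 0
  row 14 [1110]: F1=0 F2=0 -> F1&~F2 -> 0
  row 15 [1111]: F1=1 F2=0 -> F1&~F2 -> 1
Full result column, 4 rows per line (u,v fixed per line; w,z runs 00..11 left to right):
  rows 0-3 [u,v=00]: 0000  = hex 0
  rows 4-7 [u,v=01]: 0001  = hex 1
  rows 8-11 [u,v=10]: 0000  = hex 0
  rows 12-15 [u,v=11]: 0001  = hex 1
Counterexample vector (row 0 .. row 15) = 0000000100000001
Output column grouped in 4s = 0000 0001 0000 0001 = 0x0101
Convert to decimal digit by digit (value = value*16 + digit):
  0 -> 0
  0*16 + 1 = 1
  1*16 + 0 = 16
  16*16 + 1 = 257
Decimal = 257

257


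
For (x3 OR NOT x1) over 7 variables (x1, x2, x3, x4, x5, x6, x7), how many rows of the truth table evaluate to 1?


Formula: (x3 OR NOT x1) over 7 vars (128 rows)
Evaluate each row (x1, x2, x3, x4, x5, x6, x7 as bits, MSB first):
  row 0 [0000000]: (0 OR NOT 0) -> 1
  row 1 [0000001]: (0 OR NOT 0) -> 1
  row 2 [0000010]: (0 OR NOT 0) -> 1
  row 3 [0000011]: (0 OR NOT 0) -> 1
  row 4 [0000100]: (0 OR NOT 0) -> 1
  (every remaining row is evaluated the same way; all 128 results are listed next)
Full result column, 8 rows per line (x1,x2,x3,x4 fixed per line; x5,x6,x7 runs 000..111 left to right):
  rows 0-7 [x1,x2,x3,x4=0000]: 11111111  (ones: 8)
  rows 8-15 [x1,x2,x3,x4=0001]: 11111111  (ones: 8)
  rows 16-23 [x1,x2,x3,x4=0010]: 11111111  (ones: 8)
  rows 24-31 [x1,x2,x3,x4=0011]: 11111111  (ones: 8)
  rows 32-39 [x1,x2,x3,x4=0100]: 11111111  (ones: 8)
  rows 40-47 [x1,x2,x3,x4=0101]: 11111111  (ones: 8)
  rows 48-55 [x1,x2,x3,x4=0110]: 11111111  (ones: 8)
  rows 56-63 [x1,x2,x3,x4=0111]: 11111111  (ones: 8)
  rows 64-71 [x1,x2,x3,x4=1000]: 00000000  (ones: 0)
  rows 72-79 [x1,x2,x3,x4=1001]: 00000000  (ones: 0)
  rows 80-87 [x1,x2,x3,x4=1010]: 11111111  (ones: 8)
  rows 88-95 [x1,x2,x3,x4=1011]: 11111111  (ones: 8)
  rows 96-103 [x1,x2,x3,x4=1100]: 00000000  (ones: 0)
  rows 104-111 [x1,x2,x3,x4=1101]: 00000000  (ones: 0)
  rows 112-119 [x1,x2,x3,x4=1110]: 11111111  (ones: 8)
  rows 120-127 [x1,x2,x3,x4=1111]: 11111111  (ones: 8)
Count of 1-rows = 8+8+8+8+8+8+8+8+0+0+8+8+0+0+8+8 = 96

96


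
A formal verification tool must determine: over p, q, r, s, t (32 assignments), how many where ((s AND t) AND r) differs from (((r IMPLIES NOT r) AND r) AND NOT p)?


F1 = ((s AND t) AND r)
F2 = (((r IMPLIES NOT r) AND r) AND NOT p)
Evaluate both on each of 32 rows (bits = p,q,r,s,t):
  row 0 [00000]: F1=0 F2=0 -> 0
  row 1 [00001]: F1=0 F2=0 -> 0
  row 2 [00010]: F1=0 F2=0 -> 0
  row 3 [00011]: F1=0 F2=0 -> 0
  row 4 [00100]: F1=0 F2=0 -> 0
  row 5 [00101]: F1=0 F2=0 -> 0
  row 6 [00110]: F1=0 F2=0 -> 0
  row 7 [00111]: F1=1 F2=0 (differ) -> 1
  row 8 [01000]: F1=0 F2=0 -> 0
  row 9 [01001]: F1=0 F2=0 -> 0
  row 10 [01010]: F1=0 F2=0 -> 0
  row 11 [01011]: F1=0 F2=0 -> 0
  row 12 [01100]: F1=0 F2=0 -> 0
  row 13 [01101]: F1=0 F2=0 -> 0
  row 14 [01110]: F1=0 F2=0 -> 0
  row 15 [01111]: F1=1 F2=0 (differ) -> 1
  row 16 [10000]: F1=0 F2=0 -> 0
  row 17 [10001]: F1=0 F2=0 -> 0
  row 18 [10010]: F1=0 F2=0 -> 0
  row 19 [10011]: F1=0 F2=0 -> 0
  row 20 [10100]: F1=0 F2=0 -> 0
  row 21 [10101]: F1=0 F2=0 -> 0
  row 22 [10110]: F1=0 F2=0 -> 0
  row 23 [10111]: F1=1 F2=0 (differ) -> 1
  row 24 [11000]: F1=0 F2=0 -> 0
  row 25 [11001]: F1=0 F2=0 -> 0
  row 26 [11010]: F1=0 F2=0 -> 0
  row 27 [11011]: F1=0 F2=0 -> 0
  row 28 [11100]: F1=0 F2=0 -> 0
  row 29 [11101]: F1=0 F2=0 -> 0
  row 30 [11110]: F1=0 F2=0 -> 0
  row 31 [11111]: F1=1 F2=0 (differ) -> 1
Full result column, 8 rows per line (p,q fixed per line; r,s,t runs 000..111 left to right):
  rows 0-7 [p,q=00]: 00000001  (ones: 1)
  rows 8-15 [p,q=01]: 00000001  (ones: 1)
  rows 16-23 [p,q=10]: 00000001  (ones: 1)
  rows 24-31 [p,q=11]: 00000001  (ones: 1)
Disagreements = 1+1+1+1 = 4

4


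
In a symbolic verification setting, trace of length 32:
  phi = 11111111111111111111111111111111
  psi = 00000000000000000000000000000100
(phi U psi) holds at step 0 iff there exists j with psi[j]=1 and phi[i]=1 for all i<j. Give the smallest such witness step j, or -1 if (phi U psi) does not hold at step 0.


(phi U psi) at 0: need smallest j with psi[j]=1 and phi[i]=1 for all i in [0,j).
Scan from step 0:
  step 0: phi=1, psi=0 -> continue
  step 1: phi=1, psi=0 -> continue
  step 2: phi=1, psi=0 -> continue
  step 3: phi=1, psi=0 -> continue
  step 29: psi=1 and phi held for [0,29) -> witness found
Witness step = 29

29


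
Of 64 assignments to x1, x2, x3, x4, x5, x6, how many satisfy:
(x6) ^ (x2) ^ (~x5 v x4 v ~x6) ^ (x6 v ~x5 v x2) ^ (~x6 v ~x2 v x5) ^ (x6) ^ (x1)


CNF with 7 clauses over 6 vars (64 assignments).
An assignment satisfies CNF iff every clause has >=1 true literal.
Check each row (bits = x1,x2,x3,x4,x5,x6; clause T/F shown):
  row 0 [000000]: clauses=FFTTTFF -> 0
  row 1 [000001]: clauses=TFTTTTF -> 0
  row 2 [000010]: clauses=FFTFTFF -> 0
  row 3 [000011]: clauses=TFFTTTF -> 0
  row 4 [000100]: clauses=FFTTTFF -> 0
  (every remaining row is evaluated the same way; all 64 results are listed next)
Full result column, 8 rows per line (x1,x2,x3 fixed per line; x4,x5,x6 runs 000..111 left to right):
  rows 0-7 [x1,x2,x3=000]: 00000000  (ones: 0)
  rows 8-15 [x1,x2,x3=001]: 00000000  (ones: 0)
  rows 16-23 [x1,x2,x3=010]: 00000000  (ones: 0)
  rows 24-31 [x1,x2,x3=011]: 00000000  (ones: 0)
  rows 32-39 [x1,x2,x3=100]: 00000000  (ones: 0)
  rows 40-47 [x1,x2,x3=101]: 00000000  (ones: 0)
  rows 48-55 [x1,x2,x3=110]: 00000001  (ones: 1)
  rows 56-63 [x1,x2,x3=111]: 00000001  (ones: 1)
Satisfying assignments = 0+0+0+0+0+0+1+1 = 2

2


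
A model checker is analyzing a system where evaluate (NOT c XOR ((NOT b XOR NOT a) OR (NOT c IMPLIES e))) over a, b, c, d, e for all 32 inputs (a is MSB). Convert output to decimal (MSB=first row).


Formula: (NOT c XOR ((NOT b XOR NOT a) OR (NOT c IMPLIES e))) over a, b, c, d, e (32 rows)
Evaluate each row (bits = a,b,c,d,e, MSB first):
  row 0 [00000]: (NOT 0 XOR ((NOT 0 XOR NOT 0) OR (NOT 0 IMPLIES 0))) -> 1
  row 1 [00001]: (NOT 0 XOR ((NOT 0 XOR NOT 0) OR (NOT 0 IMPLIES 1))) -> 0
  row 2 [00010]: (NOT 0 XOR ((NOT 0 XOR NOT 0) OR (NOT 0 IMPLIES 0))) -> 1
  row 3 [00011]: (NOT 0 XOR ((NOT 0 XOR NOT 0) OR (NOT 0 IMPLIES 1))) -> 0
  row 4 [00100]: (NOT 1 XOR ((NOT 0 XOR NOT 0) OR (NOT 1 IMPLIES 0))) -> 1
  row 5 [00101]: (NOT 1 XOR ((NOT 0 XOR NOT 0) OR (NOT 1 IMPLIES 1))) -> 1
  row 6 [00110]: (NOT 1 XOR ((NOT 0 XOR NOT 0) OR (NOT 1 IMPLIES 0))) -> 1
  row 7 [00111]: (NOT 1 XOR ((NOT 0 XOR NOT 0) OR (NOT 1 IMPLIES 1))) -> 1
  row 8 [01000]: (NOT 0 XOR ((NOT 1 XOR NOT 0) OR (NOT 0 IMPLIES 0))) -> 0
  row 9 [01001]: (NOT 0 XOR ((NOT 1 XOR NOT 0) OR (NOT 0 IMPLIES 1))) -> 0
  row 10 [01010]: (NOT 0 XOR ((NOT 1 XOR NOT 0) OR (NOT 0 IMPLIES 0))) -> 0
  row 11 [01011]: (NOT 0 XOR ((NOT 1 XOR NOT 0) OR (NOT 0 IMPLIES 1))) -> 0
  row 12 [01100]: (NOT 1 XOR ((NOT 1 XOR NOT 0) OR (NOT 1 IMPLIES 0))) -> 1
  row 13 [01101]: (NOT 1 XOR ((NOT 1 XOR NOT 0) OR (NOT 1 IMPLIES 1))) -> 1
  row 14 [01110]: (NOT 1 XOR ((NOT 1 XOR NOT 0) OR (NOT 1 IMPLIES 0))) -> 1
  row 15 [01111]: (NOT 1 XOR ((NOT 1 XOR NOT 0) OR (NOT 1 IMPLIES 1))) -> 1
  row 16 [10000]: (NOT 0 XOR ((NOT 0 XOR NOT 1) OR (NOT 0 IMPLIES 0))) -> 0
  row 17 [10001]: (NOT 0 XOR ((NOT 0 XOR NOT 1) OR (NOT 0 IMPLIES 1))) -> 0
  row 18 [10010]: (NOT 0 XOR ((NOT 0 XOR NOT 1) OR (NOT 0 IMPLIES 0))) -> 0
  row 19 [10011]: (NOT 0 XOR ((NOT 0 XOR NOT 1) OR (NOT 0 IMPLIES 1))) -> 0
  row 20 [10100]: (NOT 1 XOR ((NOT 0 XOR NOT 1) OR (NOT 1 IMPLIES 0))) -> 1
  row 21 [10101]: (NOT 1 XOR ((NOT 0 XOR NOT 1) OR (NOT 1 IMPLIES 1))) -> 1
  row 22 [10110]: (NOT 1 XOR ((NOT 0 XOR NOT 1) OR (NOT 1 IMPLIES 0))) -> 1
  row 23 [10111]: (NOT 1 XOR ((NOT 0 XOR NOT 1) OR (NOT 1 IMPLIES 1))) -> 1
  row 24 [11000]: (NOT 0 XOR ((NOT 1 XOR NOT 1) OR (NOT 0 IMPLIES 0))) -> 1
  row 25 [11001]: (NOT 0 XOR ((NOT 1 XOR NOT 1) OR (NOT 0 IMPLIES 1))) -> 0
  row 26 [11010]: (NOT 0 XOR ((NOT 1 XOR NOT 1) OR (NOT 0 IMPLIES 0))) -> 1
  row 27 [11011]: (NOT 0 XOR ((NOT 1 XOR NOT 1) OR (NOT 0 IMPLIES 1))) -> 0
  row 28 [11100]: (NOT 1 XOR ((NOT 1 XOR NOT 1) OR (NOT 1 IMPLIES 0))) -> 1
  row 29 [11101]: (NOT 1 XOR ((NOT 1 XOR NOT 1) OR (NOT 1 IMPLIES 1))) -> 1
  row 30 [11110]: (NOT 1 XOR ((NOT 1 XOR NOT 1) OR (NOT 1 IMPLIES 0))) -> 1
  row 31 [11111]: (NOT 1 XOR ((NOT 1 XOR NOT 1) OR (NOT 1 IMPLIES 1))) -> 1
Full result column, 4 rows per line (a,b,c fixed per line; d,e runs 00..11 left to right):
  rows 0-3 [a,b,c=000]: 1010  = hex A
  rows 4-7 [a,b,c=001]: 1111  = hex F
  rows 8-11 [a,b,c=010]: 0000  = hex 0
  rows 12-15 [a,b,c=011]: 1111  = hex F
  rows 16-19 [a,b,c=100]: 0000  = hex 0
  rows 20-23 [a,b,c=101]: 1111  = hex F
  rows 24-27 [a,b,c=110]: 1010  = hex A
  rows 28-31 [a,b,c=111]: 1111  = hex F
Output column (row 0 .. row 31) = 10101111000011110000111110101111
Output column grouped in 4s = 1010 1111 0000 1111 0000 1111 1010 1111 = 0xAF0F0FAF
Convert to decimal digit by digit (value = value*16 + digit):
  A -> 10
  10*16 + 15 (F) = 175
  175*16 + 0 = 2800
  2800*16 + 15 (F) = 44815
  44815*16 + 0 = 717040
  717040*16 + 15 (F) = 11472655
  11472655*16 + 10 (A) = 183562490
  183562490*16 + 15 (F) = 2936999855
Decimal = 2936999855

2936999855


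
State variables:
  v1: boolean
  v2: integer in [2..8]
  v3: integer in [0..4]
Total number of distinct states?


State space = product of domain sizes of all variables.
Domain sizes:
  v1 (boolean): 2
  v2 (integer in [2..8]): 7
  v3 (integer in [0..4]): 5
Product = 2 * 7 * 5 = 70

70


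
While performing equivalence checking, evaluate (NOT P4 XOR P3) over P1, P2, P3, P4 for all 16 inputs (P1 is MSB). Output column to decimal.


Formula: (NOT P4 XOR P3) over P1, P2, P3, P4 (16 rows)
Evaluate each row (bits = P1,P2,P3,P4, MSB first):
  row 0 [0000]: (NOT 0 XOR 0) -> 1
  row 1 [0001]: (NOT 1 XOR 0) -> 0
  row 2 [0010]: (NOT 0 XOR 1) -> 0
  row 3 [0011]: (NOT 1 XOR 1) -> 1
  row 4 [0100]: (NOT 0 XOR 0) -> 1
  row 5 [0101]: (NOT 1 XOR 0) -> 0
  row 6 [0110]: (NOT 0 XOR 1) -> 0
  row 7 [0111]: (NOT 1 XOR 1) -> 1
  row 8 [1000]: (NOT 0 XOR 0) -> 1
  row 9 [1001]: (NOT 1 XOR 0) -> 0
  row 10 [1010]: (NOT 0 XOR 1) -> 0
  row 11 [1011]: (NOT 1 XOR 1) -> 1
  row 12 [1100]: (NOT 0 XOR 0) -> 1
  row 13 [1101]: (NOT 1 XOR 0) -> 0
  row 14 [1110]: (NOT 0 XOR 1) -> 0
  row 15 [1111]: (NOT 1 XOR 1) -> 1
Full result column, 4 rows per line (P1,P2 fixed per line; P3,P4 runs 00..11 left to right):
  rows 0-3 [P1,P2=00]: 1001  = hex 9
  rows 4-7 [P1,P2=01]: 1001  = hex 9
  rows 8-11 [P1,P2=10]: 1001  = hex 9
  rows 12-15 [P1,P2=11]: 1001  = hex 9
Output column (row 0 .. row 15) = 1001100110011001
Output column grouped in 4s = 1001 1001 1001 1001 = 0x9999
Convert to decimal digit by digit (value = value*16 + digit):
  9 -> 9
  9*16 + 9 = 153
  153*16 + 9 = 2457
  2457*16 + 9 = 39321
Decimal = 39321

39321


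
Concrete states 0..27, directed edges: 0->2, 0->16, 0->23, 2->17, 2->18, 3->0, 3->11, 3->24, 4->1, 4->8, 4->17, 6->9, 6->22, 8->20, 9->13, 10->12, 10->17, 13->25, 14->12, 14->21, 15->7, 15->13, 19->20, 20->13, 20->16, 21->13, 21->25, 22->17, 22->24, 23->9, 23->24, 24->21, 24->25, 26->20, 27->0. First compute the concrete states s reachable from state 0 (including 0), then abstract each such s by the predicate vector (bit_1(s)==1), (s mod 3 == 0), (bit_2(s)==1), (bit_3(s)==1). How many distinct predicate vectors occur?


BFS from 0:
Concrete reachable: {0, 2, 9, 13, 16, 17, 18, 21, 23, 24, 25}
Abstract via predicates (bit_1(s)==1), (s mod 3 == 0), (bit_2(s)==1), (bit_3(s)==1):
  (0,0,0,0) <- {16, 17}
  (0,0,0,1) <- {25}
  (0,0,1,1) <- {13}
  (0,1,0,0) <- {0}
  (0,1,0,1) <- {9, 24}
  (0,1,1,0) <- {21}
  (1,0,0,0) <- {2}
  (1,0,1,0) <- {23}
  (1,1,0,0) <- {18}
Distinct abstract states = 9

9


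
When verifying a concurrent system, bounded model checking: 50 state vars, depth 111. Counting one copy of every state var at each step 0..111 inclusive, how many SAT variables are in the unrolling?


BMC unrolls to depth k, creating one copy of each state var for steps 0..k.
Step count = 111 + 1 = 112 (steps 0 through 111)
Vars per step = 50
Total = 50 * 112 = 5600

5600


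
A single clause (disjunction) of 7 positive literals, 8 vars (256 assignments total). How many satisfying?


Step 1: Total=2^8=256
Step 2: Unsat when all 7 false: 2^1=2
Step 3: Sat=256-2=254

254


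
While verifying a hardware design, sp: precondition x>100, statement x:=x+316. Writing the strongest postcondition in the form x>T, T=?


Formula: sp(P, x:=E) = exists old_x. (x = E[old_x/x]) AND P[old_x/x] (old_x is the value of x before the assignment; eliminate old_x by solving x = E[old_x/x] for old_x)
Step 1: Precondition P: x>100, i.e. old_x > 100
Step 2: Assignment gives x = old_x + 316, so old_x = x - 316
Step 3: Substitute into P: x - 316 > 100
Step 4: Simplify: x > 100+316 = 416

416


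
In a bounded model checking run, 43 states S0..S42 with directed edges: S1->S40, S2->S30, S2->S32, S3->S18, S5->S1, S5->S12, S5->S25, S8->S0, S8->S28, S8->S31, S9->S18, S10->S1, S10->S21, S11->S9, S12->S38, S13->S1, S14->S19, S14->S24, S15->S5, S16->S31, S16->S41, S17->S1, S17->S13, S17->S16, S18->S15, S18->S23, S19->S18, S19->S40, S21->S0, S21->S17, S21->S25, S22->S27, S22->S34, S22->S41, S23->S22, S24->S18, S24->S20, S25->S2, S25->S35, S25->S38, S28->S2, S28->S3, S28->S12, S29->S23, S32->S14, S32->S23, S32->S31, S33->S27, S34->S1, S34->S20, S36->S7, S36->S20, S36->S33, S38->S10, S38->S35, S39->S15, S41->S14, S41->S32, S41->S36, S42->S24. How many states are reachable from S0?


BFS from S0:
  layer 0: {S0}
Reachable set: {S0}
Count = 1

1


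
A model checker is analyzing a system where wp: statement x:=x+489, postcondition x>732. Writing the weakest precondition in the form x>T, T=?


Formula: wp(x:=E, P) = P[E/x] (substitute E for x in postcondition)
Step 1: Postcondition: x>732
Step 2: Substitute x+489 for x: x+489>732
Step 3: Solve for x: x > 732-489 = 243

243


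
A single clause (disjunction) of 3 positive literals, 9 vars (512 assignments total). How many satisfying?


Step 1: Total=2^9=512
Step 2: Unsat when all 3 false: 2^6=64
Step 3: Sat=512-64=448

448


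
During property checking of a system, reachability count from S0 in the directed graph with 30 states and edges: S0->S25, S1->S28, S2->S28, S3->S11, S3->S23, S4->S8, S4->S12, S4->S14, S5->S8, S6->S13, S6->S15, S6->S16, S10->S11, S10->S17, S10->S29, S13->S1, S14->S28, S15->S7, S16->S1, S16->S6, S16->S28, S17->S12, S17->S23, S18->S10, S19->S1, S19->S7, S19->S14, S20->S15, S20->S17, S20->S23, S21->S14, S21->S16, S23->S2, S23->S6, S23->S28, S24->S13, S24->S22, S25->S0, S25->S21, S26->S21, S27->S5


BFS from S0:
  layer 0: {S0}
  layer 1: {S25}
  layer 2: {S21}
  layer 3: {S14, S16}
  layer 4: {S1, S6, S28}
  layer 5: {S13, S15}
  layer 6: {S7}
Reachable set: {S0, S1, S6, S7, S13, S14, S15, S16, S21, S25, S28}
Count = 11

11


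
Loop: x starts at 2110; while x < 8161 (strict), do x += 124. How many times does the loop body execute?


Step 1: x goes from 2110 toward 8161 by 124; the body runs while x<8161, so iterations = ceil((bound-start)/step)
Step 2: Distance=6051
Step 3: ceil(6051/124)=49

49


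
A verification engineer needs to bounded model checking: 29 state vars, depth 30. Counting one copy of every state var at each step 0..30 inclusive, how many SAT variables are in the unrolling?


BMC unrolls to depth k, creating one copy of each state var for steps 0..k.
Step count = 30 + 1 = 31 (steps 0 through 30)
Vars per step = 29
Total = 29 * 31 = 899

899


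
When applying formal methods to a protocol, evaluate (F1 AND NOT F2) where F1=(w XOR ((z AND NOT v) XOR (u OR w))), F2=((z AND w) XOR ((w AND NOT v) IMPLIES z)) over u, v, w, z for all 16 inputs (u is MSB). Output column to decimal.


F1 = (w XOR ((z AND NOT v) XOR (u OR w)))
F2 = ((z AND w) XOR ((w AND NOT v) IMPLIES z))
Counterexample to F1=>F2 is where F1=1 and F2=0.
Evaluate each row (bits = u,v,w,z, MSB first):
  row 0 [0000]: F1=0 F2=1 -> F1&~F2 -> 0
  row 1 [0001]: F1=1 F2=1 -> F1&~F2 -> 0
  row 2 [0010]: F1=0 F2=0 -> F1&~F2 -> 0
  row 3 [0011]: F1=1 F2=0 -> F1&~F2 -> 1
  row 4 [0100]: F1=0 F2=1 -> F1&~F2 -> 0
  row 5 [0101]: F1=0 F2=1 -> F1&~F2 -> 0
  row 6 [0110]: F1=0 F2=1 -> F1&~F2 -> 0
  row 7 [0111]: F1=0 F2=0 -> F1&~F2 -> 0
  row 8 [1000]: F1=1 F2=1 -> F1&~F2 -> 0
  row 9 [1001]: F1=0 F2=1 -> F1&~F2 -> 0
  row 10 [1010]: F1=0 F2=0 -> F1&~F2 -> 0
  row 11 [1011]: F1=1 F2=0 -> F1&~F2 -> 1
  row 12 [1100]: F1=1 F2=1 -> F1&~F2 -> 0
  row 13 [1101]: F1=1 F2=1 -> F1&~F2 -> 0
  row 14 [1110]: F1=0 F2=1 -> F1&~F2 -> 0
  row 15 [1111]: F1=0 F2=0 -> F1&~F2 -> 0
Full result column, 4 rows per line (u,v fixed per line; w,z runs 00..11 left to right):
  rows 0-3 [u,v=00]: 0001  = hex 1
  rows 4-7 [u,v=01]: 0000  = hex 0
  rows 8-11 [u,v=10]: 0001  = hex 1
  rows 12-15 [u,v=11]: 0000  = hex 0
Counterexample vector (row 0 .. row 15) = 0001000000010000
Output column grouped in 4s = 0001 0000 0001 0000 = 0x1010
Convert to decimal digit by digit (value = value*16 + digit):
  1 -> 1
  1*16 + 0 = 16
  16*16 + 1 = 257
  257*16 + 0 = 4112
Decimal = 4112

4112


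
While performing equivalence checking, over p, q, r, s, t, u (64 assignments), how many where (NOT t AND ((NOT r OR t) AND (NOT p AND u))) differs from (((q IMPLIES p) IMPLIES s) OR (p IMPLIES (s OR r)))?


F1 = (NOT t AND ((NOT r OR t) AND (NOT p AND u)))
F2 = (((q IMPLIES p) IMPLIES s) OR (p IMPLIES (s OR r)))
Evaluate both on each of 64 rows (bits = p,q,r,s,t,u):
  row 0 [000000]: F1=0 F2=1 (differ) -> 1
  row 1 [000001]: F1=1 F2=1 -> 0
  row 2 [000010]: F1=0 F2=1 (differ) -> 1
  row 3 [000011]: F1=0 F2=1 (differ) -> 1
  row 4 [000100]: F1=0 F2=1 (differ) -> 1
  (every remaining row is evaluated the same way; all 64 results are listed next)
Full result column, 8 rows per line (p,q,r fixed per line; s,t,u runs 000..111 left to right):
  rows 0-7 [p,q,r=000]: 10111011  (ones: 6)
  rows 8-15 [p,q,r=001]: 11111111  (ones: 8)
  rows 16-23 [p,q,r=010]: 10111011  (ones: 6)
  rows 24-31 [p,q,r=011]: 11111111  (ones: 8)
  rows 32-39 [p,q,r=100]: 00001111  (ones: 4)
  rows 40-47 [p,q,r=101]: 11111111  (ones: 8)
  rows 48-55 [p,q,r=110]: 00001111  (ones: 4)
  rows 56-63 [p,q,r=111]: 11111111  (ones: 8)
Disagreements = 6+8+6+8+4+8+4+8 = 52

52


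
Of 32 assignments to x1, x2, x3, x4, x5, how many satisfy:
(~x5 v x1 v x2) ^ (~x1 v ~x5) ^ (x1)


CNF with 3 clauses over 5 vars (32 assignments).
An assignment satisfies CNF iff every clause has >=1 true literal.
Check each row (bits = x1,x2,x3,x4,x5; clause T/F shown):
  row 0 [00000]: clauses=TTF -> 0
  row 1 [00001]: clauses=FTF -> 0
  row 2 [00010]: clauses=TTF -> 0
  row 3 [00011]: clauses=FTF -> 0
  row 4 [00100]: clauses=TTF -> 0
  row 5 [00101]: clauses=FTF -> 0
  row 6 [00110]: clauses=TTF -> 0
  row 7 [00111]: clauses=FTF -> 0
  row 8 [01000]: clauses=TTF -> 0
  row 9 [01001]: clauses=TTF -> 0
  row 10 [01010]: clauses=TTF -> 0
  row 11 [01011]: clauses=TTF -> 0
  row 12 [01100]: clauses=TTF -> 0
  row 13 [01101]: clauses=TTF -> 0
  row 14 [01110]: clauses=TTF -> 0
  row 15 [01111]: clauses=TTF -> 0
  row 16 [10000]: clauses=TTT -> 1
  row 17 [10001]: clauses=TFT -> 0
  row 18 [10010]: clauses=TTT -> 1
  row 19 [10011]: clauses=TFT -> 0
  row 20 [10100]: clauses=TTT -> 1
  row 21 [10101]: clauses=TFT -> 0
  row 22 [10110]: clauses=TTT -> 1
  row 23 [10111]: clauses=TFT -> 0
  row 24 [11000]: clauses=TTT -> 1
  row 25 [11001]: clauses=TFT -> 0
  row 26 [11010]: clauses=TTT -> 1
  row 27 [11011]: clauses=TFT -> 0
  row 28 [11100]: clauses=TTT -> 1
  row 29 [11101]: clauses=TFT -> 0
  row 30 [11110]: clauses=TTT -> 1
  row 31 [11111]: clauses=TFT -> 0
Full result column, 8 rows per line (x1,x2 fixed per line; x3,x4,x5 runs 000..111 left to right):
  rows 0-7 [x1,x2=00]: 00000000  (ones: 0)
  rows 8-15 [x1,x2=01]: 00000000  (ones: 0)
  rows 16-23 [x1,x2=10]: 10101010  (ones: 4)
  rows 24-31 [x1,x2=11]: 10101010  (ones: 4)
Satisfying assignments = 0+0+4+4 = 8

8


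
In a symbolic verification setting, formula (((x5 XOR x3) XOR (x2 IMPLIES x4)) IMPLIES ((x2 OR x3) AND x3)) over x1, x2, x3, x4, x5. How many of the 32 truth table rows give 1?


Formula: (((x5 XOR x3) XOR (x2 IMPLIES x4)) IMPLIES ((x2 OR x3) AND x3)) over 5 vars (32 rows)
Evaluate each row (x1, x2, x3, x4, x5 as bits, MSB first):
  row 0 [00000]: (((0 XOR 0) XOR (0 IMPLIES 0)) IMPLIES ((0 OR 0) AND 0)) -> 0
  row 1 [00001]: (((1 XOR 0) XOR (0 IMPLIES 0)) IMPLIES ((0 OR 0) AND 0)) -> 1
  row 2 [00010]: (((0 XOR 0) XOR (0 IMPLIES 1)) IMPLIES ((0 OR 0) AND 0)) -> 0
  row 3 [00011]: (((1 XOR 0) XOR (0 IMPLIES 1)) IMPLIES ((0 OR 0) AND 0)) -> 1
  row 4 [00100]: (((0 XOR 1) XOR (0 IMPLIES 0)) IMPLIES ((0 OR 1) AND 1)) -> 1
  row 5 [00101]: (((1 XOR 1) XOR (0 IMPLIES 0)) IMPLIES ((0 OR 1) AND 1)) -> 1
  row 6 [00110]: (((0 XOR 1) XOR (0 IMPLIES 1)) IMPLIES ((0 OR 1) AND 1)) -> 1
  row 7 [00111]: (((1 XOR 1) XOR (0 IMPLIES 1)) IMPLIES ((0 OR 1) AND 1)) -> 1
  row 8 [01000]: (((0 XOR 0) XOR (1 IMPLIES 0)) IMPLIES ((1 OR 0) AND 0)) -> 1
  row 9 [01001]: (((1 XOR 0) XOR (1 IMPLIES 0)) IMPLIES ((1 OR 0) AND 0)) -> 0
  row 10 [01010]: (((0 XOR 0) XOR (1 IMPLIES 1)) IMPLIES ((1 OR 0) AND 0)) -> 0
  row 11 [01011]: (((1 XOR 0) XOR (1 IMPLIES 1)) IMPLIES ((1 OR 0) AND 0)) -> 1
  row 12 [01100]: (((0 XOR 1) XOR (1 IMPLIES 0)) IMPLIES ((1 OR 1) AND 1)) -> 1
  row 13 [01101]: (((1 XOR 1) XOR (1 IMPLIES 0)) IMPLIES ((1 OR 1) AND 1)) -> 1
  row 14 [01110]: (((0 XOR 1) XOR (1 IMPLIES 1)) IMPLIES ((1 OR 1) AND 1)) -> 1
  row 15 [01111]: (((1 XOR 1) XOR (1 IMPLIES 1)) IMPLIES ((1 OR 1) AND 1)) -> 1
  row 16 [10000]: (((0 XOR 0) XOR (0 IMPLIES 0)) IMPLIES ((0 OR 0) AND 0)) -> 0
  row 17 [10001]: (((1 XOR 0) XOR (0 IMPLIES 0)) IMPLIES ((0 OR 0) AND 0)) -> 1
  row 18 [10010]: (((0 XOR 0) XOR (0 IMPLIES 1)) IMPLIES ((0 OR 0) AND 0)) -> 0
  row 19 [10011]: (((1 XOR 0) XOR (0 IMPLIES 1)) IMPLIES ((0 OR 0) AND 0)) -> 1
  row 20 [10100]: (((0 XOR 1) XOR (0 IMPLIES 0)) IMPLIES ((0 OR 1) AND 1)) -> 1
  row 21 [10101]: (((1 XOR 1) XOR (0 IMPLIES 0)) IMPLIES ((0 OR 1) AND 1)) -> 1
  row 22 [10110]: (((0 XOR 1) XOR (0 IMPLIES 1)) IMPLIES ((0 OR 1) AND 1)) -> 1
  row 23 [10111]: (((1 XOR 1) XOR (0 IMPLIES 1)) IMPLIES ((0 OR 1) AND 1)) -> 1
  row 24 [11000]: (((0 XOR 0) XOR (1 IMPLIES 0)) IMPLIES ((1 OR 0) AND 0)) -> 1
  row 25 [11001]: (((1 XOR 0) XOR (1 IMPLIES 0)) IMPLIES ((1 OR 0) AND 0)) -> 0
  row 26 [11010]: (((0 XOR 0) XOR (1 IMPLIES 1)) IMPLIES ((1 OR 0) AND 0)) -> 0
  row 27 [11011]: (((1 XOR 0) XOR (1 IMPLIES 1)) IMPLIES ((1 OR 0) AND 0)) -> 1
  row 28 [11100]: (((0 XOR 1) XOR (1 IMPLIES 0)) IMPLIES ((1 OR 1) AND 1)) -> 1
  row 29 [11101]: (((1 XOR 1) XOR (1 IMPLIES 0)) IMPLIES ((1 OR 1) AND 1)) -> 1
  row 30 [11110]: (((0 XOR 1) XOR (1 IMPLIES 1)) IMPLIES ((1 OR 1) AND 1)) -> 1
  row 31 [11111]: (((1 XOR 1) XOR (1 IMPLIES 1)) IMPLIES ((1 OR 1) AND 1)) -> 1
Full result column, 8 rows per line (x1,x2 fixed per line; x3,x4,x5 runs 000..111 left to right):
  rows 0-7 [x1,x2=00]: 01011111  (ones: 6)
  rows 8-15 [x1,x2=01]: 10011111  (ones: 6)
  rows 16-23 [x1,x2=10]: 01011111  (ones: 6)
  rows 24-31 [x1,x2=11]: 10011111  (ones: 6)
Count of 1-rows = 6+6+6+6 = 24

24


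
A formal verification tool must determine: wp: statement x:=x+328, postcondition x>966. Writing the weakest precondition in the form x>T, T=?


Formula: wp(x:=E, P) = P[E/x] (substitute E for x in postcondition)
Step 1: Postcondition: x>966
Step 2: Substitute x+328 for x: x+328>966
Step 3: Solve for x: x > 966-328 = 638

638


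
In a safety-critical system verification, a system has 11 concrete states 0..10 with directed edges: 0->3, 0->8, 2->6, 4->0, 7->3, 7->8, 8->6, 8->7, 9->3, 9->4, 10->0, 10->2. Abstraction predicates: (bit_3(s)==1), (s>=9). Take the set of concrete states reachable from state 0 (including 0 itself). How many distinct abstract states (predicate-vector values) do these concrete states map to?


BFS from 0:
Concrete reachable: {0, 3, 6, 7, 8}
Abstract via predicates (bit_3(s)==1), (s>=9):
  (0,0) <- {0, 3, 6, 7}
  (1,0) <- {8}
Distinct abstract states = 2

2
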